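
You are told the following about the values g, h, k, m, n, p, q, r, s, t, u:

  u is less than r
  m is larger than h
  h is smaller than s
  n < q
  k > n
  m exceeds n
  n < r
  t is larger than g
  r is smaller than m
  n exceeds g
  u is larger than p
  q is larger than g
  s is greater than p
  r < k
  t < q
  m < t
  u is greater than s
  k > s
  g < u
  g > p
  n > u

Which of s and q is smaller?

s

s < u < r < m < t < q, by transitivity through u, r, m, t.
So s < q; s is the smaller of the two.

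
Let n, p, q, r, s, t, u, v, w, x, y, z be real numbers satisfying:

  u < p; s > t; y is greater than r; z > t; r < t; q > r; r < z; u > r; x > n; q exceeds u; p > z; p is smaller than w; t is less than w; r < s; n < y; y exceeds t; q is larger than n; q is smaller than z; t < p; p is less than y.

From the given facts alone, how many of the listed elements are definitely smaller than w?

7

From w the given relations immediately reach t, p.
From those, r, u, z — 5 in total.
From those, q — 6 in total.
From those, n — 7 in total.
Nothing else is reachable below w; 7 in all.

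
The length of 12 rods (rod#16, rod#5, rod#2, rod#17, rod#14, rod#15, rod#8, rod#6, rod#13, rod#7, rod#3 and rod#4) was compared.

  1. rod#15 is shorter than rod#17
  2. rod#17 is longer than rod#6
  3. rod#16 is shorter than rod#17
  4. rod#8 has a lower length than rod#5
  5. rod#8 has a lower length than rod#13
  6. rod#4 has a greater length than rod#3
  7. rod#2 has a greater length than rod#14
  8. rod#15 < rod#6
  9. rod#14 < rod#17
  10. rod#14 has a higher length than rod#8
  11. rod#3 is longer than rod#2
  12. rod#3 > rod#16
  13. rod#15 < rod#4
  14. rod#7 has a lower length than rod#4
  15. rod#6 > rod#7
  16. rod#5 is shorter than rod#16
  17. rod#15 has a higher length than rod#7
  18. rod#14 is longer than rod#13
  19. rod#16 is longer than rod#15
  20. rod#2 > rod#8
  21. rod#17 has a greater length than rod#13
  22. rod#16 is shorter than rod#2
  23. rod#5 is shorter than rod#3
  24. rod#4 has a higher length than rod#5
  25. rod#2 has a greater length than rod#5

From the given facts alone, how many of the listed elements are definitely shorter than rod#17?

From rod#17 the given relations immediately reach rod#13, rod#14, rod#15, rod#16, rod#6.
From those, rod#8, rod#7, rod#5 — 8 in total.
Nothing else is reachable below rod#17; 8 in all.

8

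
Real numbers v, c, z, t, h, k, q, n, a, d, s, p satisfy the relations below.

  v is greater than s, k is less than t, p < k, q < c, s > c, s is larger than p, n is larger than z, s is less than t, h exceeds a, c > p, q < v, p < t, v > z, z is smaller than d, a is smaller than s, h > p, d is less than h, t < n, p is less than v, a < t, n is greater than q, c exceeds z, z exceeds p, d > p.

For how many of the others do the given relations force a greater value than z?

Directly above z: c, d, n, v.
One step further: s, h (6 so far).
One step further: t (7 so far).
No other element is forced above z by the given relations, so the count is 7.

7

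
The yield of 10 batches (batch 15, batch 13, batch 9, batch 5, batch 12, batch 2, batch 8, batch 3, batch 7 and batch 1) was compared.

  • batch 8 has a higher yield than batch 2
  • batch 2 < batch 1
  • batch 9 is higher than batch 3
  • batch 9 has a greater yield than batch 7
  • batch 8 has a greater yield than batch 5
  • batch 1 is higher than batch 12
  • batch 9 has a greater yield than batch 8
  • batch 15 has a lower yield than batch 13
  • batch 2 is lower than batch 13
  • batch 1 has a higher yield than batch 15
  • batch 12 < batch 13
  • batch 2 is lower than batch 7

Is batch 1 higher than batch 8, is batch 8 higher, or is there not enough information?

undetermined

Following every chain through batch 8: above batch 8 we get batch 9; below batch 8 we get batch 2, batch 5.
batch 1 is not reached, and no chain runs the other way from batch 1 to batch 8.
So the given relations leave the order of batch 8 and batch 1 undetermined.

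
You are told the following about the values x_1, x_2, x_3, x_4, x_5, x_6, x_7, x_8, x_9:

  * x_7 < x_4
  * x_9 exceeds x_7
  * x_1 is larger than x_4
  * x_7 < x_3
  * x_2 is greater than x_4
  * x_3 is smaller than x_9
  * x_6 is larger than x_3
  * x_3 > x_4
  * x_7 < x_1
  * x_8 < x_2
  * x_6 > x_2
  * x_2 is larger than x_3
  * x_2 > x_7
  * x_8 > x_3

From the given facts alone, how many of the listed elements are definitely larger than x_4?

6

From x_4 the given relations immediately reach x_3, x_2, x_1.
From those, x_8, x_9, x_6 — 6 in total.
Nothing else is reachable above x_4; 6 in all.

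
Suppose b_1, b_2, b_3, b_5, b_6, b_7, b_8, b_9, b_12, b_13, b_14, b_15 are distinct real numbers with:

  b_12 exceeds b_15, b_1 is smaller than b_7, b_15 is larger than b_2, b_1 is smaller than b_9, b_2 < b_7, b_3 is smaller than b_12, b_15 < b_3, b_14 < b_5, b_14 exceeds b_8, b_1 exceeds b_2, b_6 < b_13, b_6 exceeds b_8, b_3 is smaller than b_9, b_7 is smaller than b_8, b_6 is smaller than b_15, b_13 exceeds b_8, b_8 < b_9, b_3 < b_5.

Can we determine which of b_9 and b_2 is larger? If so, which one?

b_9

The relevant relations are b_2 < b_1; b_1 < b_7; b_7 < b_8; b_8 < b_6; b_6 < b_15; b_15 < b_3; b_3 < b_9.
Together: b_2 < b_1 < b_7 < b_8 < b_6 < b_15 < b_3 < b_9.
So b_9 is larger.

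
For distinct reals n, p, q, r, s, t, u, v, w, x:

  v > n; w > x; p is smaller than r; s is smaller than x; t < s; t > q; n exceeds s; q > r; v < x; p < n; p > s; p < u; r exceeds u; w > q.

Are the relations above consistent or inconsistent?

We have s < p stated directly, yet also p < u < r < q < t < s by chaining the others — so p < s. Contradiction.

inconsistent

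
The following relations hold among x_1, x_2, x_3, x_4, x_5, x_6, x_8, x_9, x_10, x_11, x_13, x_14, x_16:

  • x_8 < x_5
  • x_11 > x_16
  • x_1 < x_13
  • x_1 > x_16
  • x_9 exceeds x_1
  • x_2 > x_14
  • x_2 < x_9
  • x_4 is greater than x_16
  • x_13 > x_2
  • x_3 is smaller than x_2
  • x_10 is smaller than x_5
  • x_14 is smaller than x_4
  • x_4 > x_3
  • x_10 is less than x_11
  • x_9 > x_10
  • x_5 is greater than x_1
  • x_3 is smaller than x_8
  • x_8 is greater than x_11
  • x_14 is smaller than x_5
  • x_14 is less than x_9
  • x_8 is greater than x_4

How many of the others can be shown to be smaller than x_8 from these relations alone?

The elements the relations force below x_8 are x_14, x_3, x_10, x_16, x_11, x_4 — no chain reaches any other.
That is 6.

6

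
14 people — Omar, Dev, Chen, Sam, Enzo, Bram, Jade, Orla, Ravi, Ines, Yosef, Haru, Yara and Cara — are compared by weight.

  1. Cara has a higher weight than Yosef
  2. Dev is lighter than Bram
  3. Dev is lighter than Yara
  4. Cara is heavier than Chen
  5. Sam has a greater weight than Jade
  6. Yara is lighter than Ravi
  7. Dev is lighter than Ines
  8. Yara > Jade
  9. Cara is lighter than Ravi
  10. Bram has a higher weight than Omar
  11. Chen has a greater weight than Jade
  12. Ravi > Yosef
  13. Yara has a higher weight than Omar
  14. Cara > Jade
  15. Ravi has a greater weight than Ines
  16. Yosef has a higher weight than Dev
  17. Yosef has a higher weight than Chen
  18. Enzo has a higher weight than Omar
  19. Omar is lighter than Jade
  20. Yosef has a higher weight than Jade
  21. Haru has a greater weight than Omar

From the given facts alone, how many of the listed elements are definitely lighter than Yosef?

Directly below Yosef: Jade, Dev, Chen.
One step further: Omar (4 so far).
Nothing else is reachable below Yosef; 4 in all.

4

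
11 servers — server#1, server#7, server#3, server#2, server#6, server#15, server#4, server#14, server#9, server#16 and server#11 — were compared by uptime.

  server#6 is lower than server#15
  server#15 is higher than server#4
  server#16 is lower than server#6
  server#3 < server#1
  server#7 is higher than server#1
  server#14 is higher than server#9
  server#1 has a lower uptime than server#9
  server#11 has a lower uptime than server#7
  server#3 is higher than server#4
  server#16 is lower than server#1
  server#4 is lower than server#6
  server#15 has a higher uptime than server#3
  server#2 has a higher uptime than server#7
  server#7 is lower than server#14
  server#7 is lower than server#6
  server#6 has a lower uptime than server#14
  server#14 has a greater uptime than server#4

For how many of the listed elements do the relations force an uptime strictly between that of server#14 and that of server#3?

Chaining upward from server#3 reaches: server#1, server#7, server#9, server#6, server#2, server#15.
Chaining downward from server#14 reaches: server#16, server#4, server#1, server#11, server#7, server#9, server#6.
Strictly between server#3 and server#14 are those in both lists: server#1, server#7, server#9, server#6 — 4 elements.

4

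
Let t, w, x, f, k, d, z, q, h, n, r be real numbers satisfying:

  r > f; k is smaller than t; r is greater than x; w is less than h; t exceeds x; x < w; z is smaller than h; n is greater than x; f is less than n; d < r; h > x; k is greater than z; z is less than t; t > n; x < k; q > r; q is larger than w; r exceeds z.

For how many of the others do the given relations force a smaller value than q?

6

The elements the relations force below q are f, x, d, z, r, w — no chain reaches any other.
That is 6.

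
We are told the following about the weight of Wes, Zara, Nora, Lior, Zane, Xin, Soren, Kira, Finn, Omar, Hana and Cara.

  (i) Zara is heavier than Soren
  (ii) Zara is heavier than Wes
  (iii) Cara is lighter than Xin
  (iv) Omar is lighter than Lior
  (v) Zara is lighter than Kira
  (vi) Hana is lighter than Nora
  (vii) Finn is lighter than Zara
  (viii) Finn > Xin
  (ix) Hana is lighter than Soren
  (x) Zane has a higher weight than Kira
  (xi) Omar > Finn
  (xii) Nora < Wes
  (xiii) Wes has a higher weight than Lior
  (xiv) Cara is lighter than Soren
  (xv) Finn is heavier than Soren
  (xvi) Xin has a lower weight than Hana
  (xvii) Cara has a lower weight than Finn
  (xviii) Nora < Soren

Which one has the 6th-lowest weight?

The consecutive relations fix a unique order: Cara < Xin < Hana < Nora < Soren < Finn < Omar < Lior < Wes < Zara < Kira < Zane.
Counting 6 from the smallest end gives Finn.

Finn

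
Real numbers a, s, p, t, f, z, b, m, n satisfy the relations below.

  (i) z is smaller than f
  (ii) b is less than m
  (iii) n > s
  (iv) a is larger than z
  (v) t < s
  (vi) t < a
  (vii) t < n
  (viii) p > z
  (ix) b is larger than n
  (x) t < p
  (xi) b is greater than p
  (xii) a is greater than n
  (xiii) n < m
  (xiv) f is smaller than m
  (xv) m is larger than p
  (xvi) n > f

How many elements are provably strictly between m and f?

The relations place f below m. An element lies strictly between them when it is forced above f and also forced below m.
Above f: {n, b, a}. Below m: {t, z, s, n, p, b}.
Intersection: {n, b} — 2.

2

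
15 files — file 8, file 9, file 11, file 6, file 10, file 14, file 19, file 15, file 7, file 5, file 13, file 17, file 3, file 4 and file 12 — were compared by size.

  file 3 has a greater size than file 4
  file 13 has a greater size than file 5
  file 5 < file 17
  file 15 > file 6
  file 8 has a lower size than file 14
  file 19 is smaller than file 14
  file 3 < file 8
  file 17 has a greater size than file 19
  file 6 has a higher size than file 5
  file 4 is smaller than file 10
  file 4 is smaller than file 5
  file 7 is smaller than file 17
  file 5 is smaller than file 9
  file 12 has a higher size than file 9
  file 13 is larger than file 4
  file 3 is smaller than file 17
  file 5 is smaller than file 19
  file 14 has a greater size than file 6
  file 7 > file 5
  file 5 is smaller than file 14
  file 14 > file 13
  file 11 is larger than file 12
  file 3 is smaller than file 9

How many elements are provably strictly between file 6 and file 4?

1

Chaining upward from file 4 reaches: file 3, file 8, file 5, file 7, file 19, file 13, file 15, file 9, file 10, file 12, file 11, file 17, file 14.
Chaining downward from file 6 reaches: file 5.
Strictly between file 4 and file 6 are those in both lists: file 5 — 1 element.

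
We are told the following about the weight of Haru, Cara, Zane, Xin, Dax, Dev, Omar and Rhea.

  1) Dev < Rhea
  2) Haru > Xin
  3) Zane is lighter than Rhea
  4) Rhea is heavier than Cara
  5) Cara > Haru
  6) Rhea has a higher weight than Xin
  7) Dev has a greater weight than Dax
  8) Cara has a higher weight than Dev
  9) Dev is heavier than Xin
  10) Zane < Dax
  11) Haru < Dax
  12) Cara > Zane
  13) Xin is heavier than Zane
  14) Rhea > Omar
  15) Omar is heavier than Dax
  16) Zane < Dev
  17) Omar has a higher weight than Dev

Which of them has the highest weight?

Zane is not greatest since Zane < Xin; Xin is not greatest since Xin < Haru; Haru is not greatest since Haru < Dax; Dax is not greatest since Dax < Dev; Dev is not greatest since Dev < Cara; Omar is not greatest since Omar < Rhea; Cara is not greatest since Cara < Rhea.
Only Rhea has nothing above it, so Rhea is the highest weight.

Rhea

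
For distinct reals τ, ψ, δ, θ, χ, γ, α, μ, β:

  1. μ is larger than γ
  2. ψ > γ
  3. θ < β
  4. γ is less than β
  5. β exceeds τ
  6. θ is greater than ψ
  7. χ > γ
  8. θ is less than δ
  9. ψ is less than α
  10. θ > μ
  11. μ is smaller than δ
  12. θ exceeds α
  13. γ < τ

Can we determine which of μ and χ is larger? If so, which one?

undetermined

Following every chain through μ: above μ we get θ, β, δ; below μ we get γ.
χ is not reached, and no chain runs the other way from χ to μ.
So the given relations leave the order of μ and χ undetermined.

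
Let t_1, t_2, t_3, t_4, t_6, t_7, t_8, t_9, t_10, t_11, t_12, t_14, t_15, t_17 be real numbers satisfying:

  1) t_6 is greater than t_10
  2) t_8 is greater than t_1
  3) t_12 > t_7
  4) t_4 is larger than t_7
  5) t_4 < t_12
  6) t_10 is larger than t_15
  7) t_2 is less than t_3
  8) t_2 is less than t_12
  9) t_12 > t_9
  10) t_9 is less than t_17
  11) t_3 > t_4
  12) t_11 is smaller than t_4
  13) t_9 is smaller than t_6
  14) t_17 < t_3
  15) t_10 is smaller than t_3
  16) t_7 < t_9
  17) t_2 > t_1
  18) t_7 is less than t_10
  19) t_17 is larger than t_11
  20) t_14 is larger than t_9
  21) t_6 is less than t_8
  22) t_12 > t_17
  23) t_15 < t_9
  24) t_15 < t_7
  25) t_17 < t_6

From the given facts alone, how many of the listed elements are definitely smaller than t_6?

6

Directly below t_6: t_9, t_17, t_10.
One step further: t_11, t_15, t_7 (6 so far).
Nothing else is reachable below t_6; 6 in all.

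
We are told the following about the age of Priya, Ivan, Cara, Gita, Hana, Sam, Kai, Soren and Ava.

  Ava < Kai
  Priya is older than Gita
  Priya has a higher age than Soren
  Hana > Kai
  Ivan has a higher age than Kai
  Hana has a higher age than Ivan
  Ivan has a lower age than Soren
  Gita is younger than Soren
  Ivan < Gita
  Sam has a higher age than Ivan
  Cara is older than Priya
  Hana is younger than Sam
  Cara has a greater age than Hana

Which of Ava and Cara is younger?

Ava < Kai < Ivan < Soren < Priya < Cara, by transitivity through Kai, Ivan, Soren, Priya.
So Ava < Cara; Ava is the younger of the two.

Ava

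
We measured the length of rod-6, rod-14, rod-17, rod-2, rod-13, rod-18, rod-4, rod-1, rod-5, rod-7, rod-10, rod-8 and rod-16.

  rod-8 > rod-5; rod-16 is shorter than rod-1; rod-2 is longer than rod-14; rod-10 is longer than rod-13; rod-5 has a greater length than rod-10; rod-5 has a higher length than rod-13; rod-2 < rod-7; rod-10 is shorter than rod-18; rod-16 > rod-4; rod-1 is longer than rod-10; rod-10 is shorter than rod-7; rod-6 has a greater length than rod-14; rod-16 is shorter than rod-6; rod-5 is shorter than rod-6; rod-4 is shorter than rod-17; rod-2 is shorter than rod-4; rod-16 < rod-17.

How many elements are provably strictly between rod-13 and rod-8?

Chaining upward from rod-13 reaches: rod-10, rod-5, rod-18, rod-6, rod-1, rod-7.
Chaining downward from rod-8 reaches: rod-10, rod-5.
Strictly between rod-13 and rod-8 are those in both lists: rod-10, rod-5 — 2 elements.

2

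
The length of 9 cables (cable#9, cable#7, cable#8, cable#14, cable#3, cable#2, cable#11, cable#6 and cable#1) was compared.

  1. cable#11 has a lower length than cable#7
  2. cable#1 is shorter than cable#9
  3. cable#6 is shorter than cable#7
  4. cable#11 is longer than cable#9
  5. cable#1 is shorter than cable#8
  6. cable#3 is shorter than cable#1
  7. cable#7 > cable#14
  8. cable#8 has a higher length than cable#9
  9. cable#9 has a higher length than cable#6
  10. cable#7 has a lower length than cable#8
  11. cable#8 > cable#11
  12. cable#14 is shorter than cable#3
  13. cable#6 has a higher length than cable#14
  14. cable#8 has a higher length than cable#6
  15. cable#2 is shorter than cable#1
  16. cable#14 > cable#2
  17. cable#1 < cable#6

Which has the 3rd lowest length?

Chaining the given pairs: cable#2 < cable#14 < cable#3 < cable#1 < cable#6 < cable#9 < cable#11 < cable#7 < cable#8.
The 3rd smallest is cable#3.

cable#3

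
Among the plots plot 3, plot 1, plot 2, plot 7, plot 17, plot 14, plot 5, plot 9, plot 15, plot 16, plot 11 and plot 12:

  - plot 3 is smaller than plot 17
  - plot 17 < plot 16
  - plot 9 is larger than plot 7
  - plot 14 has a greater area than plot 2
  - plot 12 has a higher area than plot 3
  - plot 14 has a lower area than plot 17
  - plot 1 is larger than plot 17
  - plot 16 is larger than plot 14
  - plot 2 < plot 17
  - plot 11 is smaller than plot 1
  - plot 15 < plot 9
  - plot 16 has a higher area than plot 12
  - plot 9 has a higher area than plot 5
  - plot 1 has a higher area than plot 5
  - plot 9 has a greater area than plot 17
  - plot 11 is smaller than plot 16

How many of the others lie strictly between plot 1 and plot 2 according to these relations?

2

The relations place plot 2 below plot 1. An element lies strictly between them when it is forced above plot 2 and also forced below plot 1.
Above plot 2: {plot 14, plot 17, plot 9, plot 16}. Below plot 1: {plot 3, plot 14, plot 17, plot 11, plot 5}.
Intersection: {plot 14, plot 17} — 2.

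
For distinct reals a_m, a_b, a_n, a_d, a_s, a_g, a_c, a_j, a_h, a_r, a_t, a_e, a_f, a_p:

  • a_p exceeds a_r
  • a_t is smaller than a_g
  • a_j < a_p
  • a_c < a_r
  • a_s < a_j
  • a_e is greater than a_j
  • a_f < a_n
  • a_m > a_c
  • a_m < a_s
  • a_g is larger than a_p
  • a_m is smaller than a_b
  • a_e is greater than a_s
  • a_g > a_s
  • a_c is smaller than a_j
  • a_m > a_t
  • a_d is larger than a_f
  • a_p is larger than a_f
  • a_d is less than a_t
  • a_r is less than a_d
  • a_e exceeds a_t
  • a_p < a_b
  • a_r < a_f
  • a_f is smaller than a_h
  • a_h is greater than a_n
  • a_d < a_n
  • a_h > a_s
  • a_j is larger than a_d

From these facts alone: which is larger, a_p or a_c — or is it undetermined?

a_p

Chaining the given relations: a_c < a_r < a_f < a_d < a_t < a_m < a_s < a_j < a_p.
So a_p is larger.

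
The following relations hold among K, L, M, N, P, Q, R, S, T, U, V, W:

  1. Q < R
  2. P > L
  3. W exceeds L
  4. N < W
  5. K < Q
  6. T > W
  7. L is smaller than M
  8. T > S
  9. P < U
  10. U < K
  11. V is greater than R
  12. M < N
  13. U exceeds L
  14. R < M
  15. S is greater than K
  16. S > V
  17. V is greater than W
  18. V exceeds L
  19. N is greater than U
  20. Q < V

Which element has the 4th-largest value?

W

The consecutive relations fix a unique order: L < P < U < K < Q < R < M < N < W < V < S < T.
Counting 4 from the largest end gives W.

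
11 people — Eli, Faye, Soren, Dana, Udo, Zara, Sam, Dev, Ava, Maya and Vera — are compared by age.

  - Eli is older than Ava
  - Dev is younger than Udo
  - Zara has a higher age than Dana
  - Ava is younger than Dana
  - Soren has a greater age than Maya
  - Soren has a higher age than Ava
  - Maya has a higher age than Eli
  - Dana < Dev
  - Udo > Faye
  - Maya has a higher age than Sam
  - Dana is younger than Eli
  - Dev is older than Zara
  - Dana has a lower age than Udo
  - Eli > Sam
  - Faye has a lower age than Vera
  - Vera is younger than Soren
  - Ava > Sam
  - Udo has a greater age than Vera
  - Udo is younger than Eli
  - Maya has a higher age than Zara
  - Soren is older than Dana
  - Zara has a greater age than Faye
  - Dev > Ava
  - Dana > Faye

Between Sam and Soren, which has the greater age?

Sam < Ava and Ava < Dana give Sam < Dana.
With Dana < Zara: Sam < Ava < Dana < Zara.
With Zara < Dev: Sam < Ava < Dana < Zara < Dev.
Then Dev < Udo extends the chain to Udo.
With Udo < Eli: Sam < Ava < Dana < Zara < Dev < Udo < Eli.
Then Eli < Maya extends the chain to Maya.
Then Maya < Soren extends the chain to Soren.
So Sam < Soren; Soren is the older of the two.

Soren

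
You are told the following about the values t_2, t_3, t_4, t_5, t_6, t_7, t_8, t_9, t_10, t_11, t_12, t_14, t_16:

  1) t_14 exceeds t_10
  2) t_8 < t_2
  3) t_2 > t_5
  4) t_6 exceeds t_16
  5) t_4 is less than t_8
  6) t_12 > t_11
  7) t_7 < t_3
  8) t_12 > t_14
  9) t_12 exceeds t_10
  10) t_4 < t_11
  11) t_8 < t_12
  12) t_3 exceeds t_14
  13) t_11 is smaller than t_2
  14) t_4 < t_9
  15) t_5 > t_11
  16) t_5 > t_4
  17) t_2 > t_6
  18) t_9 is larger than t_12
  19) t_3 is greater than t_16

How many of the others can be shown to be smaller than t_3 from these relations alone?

4

Directly below t_3: t_7, t_16, t_14.
One step further: t_10 (4 so far).
No other element is forced below t_3 by the given relations, so the count is 4.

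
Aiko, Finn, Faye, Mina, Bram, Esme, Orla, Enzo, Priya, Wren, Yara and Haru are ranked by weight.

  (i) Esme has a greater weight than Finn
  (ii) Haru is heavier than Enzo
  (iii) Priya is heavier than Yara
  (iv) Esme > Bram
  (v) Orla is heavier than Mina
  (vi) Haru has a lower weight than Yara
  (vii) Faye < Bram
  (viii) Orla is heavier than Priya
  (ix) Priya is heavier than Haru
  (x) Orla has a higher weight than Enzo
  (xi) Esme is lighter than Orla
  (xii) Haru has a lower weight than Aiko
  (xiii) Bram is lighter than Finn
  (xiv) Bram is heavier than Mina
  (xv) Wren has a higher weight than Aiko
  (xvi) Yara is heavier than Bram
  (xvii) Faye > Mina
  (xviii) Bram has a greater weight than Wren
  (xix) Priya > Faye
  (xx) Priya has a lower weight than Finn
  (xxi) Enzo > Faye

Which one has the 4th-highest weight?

The consecutive relations fix a unique order: Mina < Faye < Enzo < Haru < Aiko < Wren < Bram < Yara < Priya < Finn < Esme < Orla.
The 4th largest is Priya.

Priya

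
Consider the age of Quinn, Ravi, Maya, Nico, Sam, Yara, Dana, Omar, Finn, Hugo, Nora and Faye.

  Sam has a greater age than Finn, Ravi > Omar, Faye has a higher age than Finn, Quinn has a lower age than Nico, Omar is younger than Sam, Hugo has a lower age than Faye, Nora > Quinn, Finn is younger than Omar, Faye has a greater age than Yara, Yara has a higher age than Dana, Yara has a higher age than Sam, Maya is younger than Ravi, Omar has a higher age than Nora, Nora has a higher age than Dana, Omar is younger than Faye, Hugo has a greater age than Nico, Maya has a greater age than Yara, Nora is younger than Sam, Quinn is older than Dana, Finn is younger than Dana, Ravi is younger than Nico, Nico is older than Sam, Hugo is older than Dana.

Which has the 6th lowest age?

Sam

Piecing the relations together gives one ordering: Finn < Dana < Quinn < Nora < Omar < Sam < Yara < Maya < Ravi < Nico < Hugo < Faye.
Counting 6 from the smallest end gives Sam.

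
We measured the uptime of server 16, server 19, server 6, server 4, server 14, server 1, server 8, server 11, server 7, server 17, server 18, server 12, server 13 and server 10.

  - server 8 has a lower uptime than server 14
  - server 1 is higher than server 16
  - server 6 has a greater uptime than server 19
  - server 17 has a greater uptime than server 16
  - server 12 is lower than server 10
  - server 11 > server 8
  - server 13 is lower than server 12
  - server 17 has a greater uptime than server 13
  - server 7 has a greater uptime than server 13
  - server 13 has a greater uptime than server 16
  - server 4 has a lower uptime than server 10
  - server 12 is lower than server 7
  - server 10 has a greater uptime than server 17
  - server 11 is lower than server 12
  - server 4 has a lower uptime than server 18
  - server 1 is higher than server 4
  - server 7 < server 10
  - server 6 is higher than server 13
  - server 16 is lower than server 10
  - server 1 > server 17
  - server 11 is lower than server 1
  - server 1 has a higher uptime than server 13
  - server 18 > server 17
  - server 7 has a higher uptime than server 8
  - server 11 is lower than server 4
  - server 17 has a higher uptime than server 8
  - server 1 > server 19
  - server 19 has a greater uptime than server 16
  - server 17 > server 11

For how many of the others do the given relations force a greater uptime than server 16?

The elements the relations force above server 16 are server 13, server 17, server 19, server 12, server 18, server 1, server 6, server 7, server 10 — no chain reaches any other.
That is 9.

9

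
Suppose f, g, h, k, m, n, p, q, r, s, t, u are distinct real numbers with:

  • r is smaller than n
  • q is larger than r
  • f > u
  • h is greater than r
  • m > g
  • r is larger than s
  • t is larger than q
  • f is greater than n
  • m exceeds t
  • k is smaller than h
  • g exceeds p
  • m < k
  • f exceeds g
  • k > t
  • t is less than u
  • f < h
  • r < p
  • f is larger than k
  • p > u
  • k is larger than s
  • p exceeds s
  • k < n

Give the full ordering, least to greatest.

s < r < q < t < u < p < g < m < k < n < f < h

Each adjacent pair is fixed by a given relation: s < r; r < q; q < t; t < u; u < p; p < g; g < m; m < k; k < n; n < f; f < h. Chaining them end to end gives the full order.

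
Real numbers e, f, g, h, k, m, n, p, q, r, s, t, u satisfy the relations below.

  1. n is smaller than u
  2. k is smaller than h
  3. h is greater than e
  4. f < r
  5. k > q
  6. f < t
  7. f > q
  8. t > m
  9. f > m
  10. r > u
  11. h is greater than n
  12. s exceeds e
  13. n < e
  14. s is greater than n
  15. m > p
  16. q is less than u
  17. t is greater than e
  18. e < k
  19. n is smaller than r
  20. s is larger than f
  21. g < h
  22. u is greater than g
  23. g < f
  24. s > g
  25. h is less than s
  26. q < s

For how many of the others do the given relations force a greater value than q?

7

Directly above q: u, f, k, s.
One step further: t, r, h (7 so far).
Nothing else is reachable above q; 7 in all.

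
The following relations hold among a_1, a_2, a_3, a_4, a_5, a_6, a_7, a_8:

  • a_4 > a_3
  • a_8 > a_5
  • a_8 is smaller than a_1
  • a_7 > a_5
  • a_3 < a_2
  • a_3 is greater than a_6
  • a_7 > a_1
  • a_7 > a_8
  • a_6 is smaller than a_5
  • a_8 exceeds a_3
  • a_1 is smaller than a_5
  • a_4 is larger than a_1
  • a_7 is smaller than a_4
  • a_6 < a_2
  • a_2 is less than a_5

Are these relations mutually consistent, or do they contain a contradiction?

inconsistent

Chaining the given relations yields a_5 < a_8 < a_1, so a_5 < a_1. But one relation states a_1 < a_5. These cannot both hold.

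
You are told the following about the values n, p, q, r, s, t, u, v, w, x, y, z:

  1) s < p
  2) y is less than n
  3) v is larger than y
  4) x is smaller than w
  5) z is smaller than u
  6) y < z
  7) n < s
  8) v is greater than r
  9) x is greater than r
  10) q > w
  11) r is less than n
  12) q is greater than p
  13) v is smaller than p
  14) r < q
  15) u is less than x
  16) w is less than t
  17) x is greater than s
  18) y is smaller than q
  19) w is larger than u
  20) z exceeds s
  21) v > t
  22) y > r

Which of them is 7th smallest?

x

Chaining the given pairs: r < y < n < s < z < u < x < w < t < v < p < q.
Counting 7 from the smallest end gives x.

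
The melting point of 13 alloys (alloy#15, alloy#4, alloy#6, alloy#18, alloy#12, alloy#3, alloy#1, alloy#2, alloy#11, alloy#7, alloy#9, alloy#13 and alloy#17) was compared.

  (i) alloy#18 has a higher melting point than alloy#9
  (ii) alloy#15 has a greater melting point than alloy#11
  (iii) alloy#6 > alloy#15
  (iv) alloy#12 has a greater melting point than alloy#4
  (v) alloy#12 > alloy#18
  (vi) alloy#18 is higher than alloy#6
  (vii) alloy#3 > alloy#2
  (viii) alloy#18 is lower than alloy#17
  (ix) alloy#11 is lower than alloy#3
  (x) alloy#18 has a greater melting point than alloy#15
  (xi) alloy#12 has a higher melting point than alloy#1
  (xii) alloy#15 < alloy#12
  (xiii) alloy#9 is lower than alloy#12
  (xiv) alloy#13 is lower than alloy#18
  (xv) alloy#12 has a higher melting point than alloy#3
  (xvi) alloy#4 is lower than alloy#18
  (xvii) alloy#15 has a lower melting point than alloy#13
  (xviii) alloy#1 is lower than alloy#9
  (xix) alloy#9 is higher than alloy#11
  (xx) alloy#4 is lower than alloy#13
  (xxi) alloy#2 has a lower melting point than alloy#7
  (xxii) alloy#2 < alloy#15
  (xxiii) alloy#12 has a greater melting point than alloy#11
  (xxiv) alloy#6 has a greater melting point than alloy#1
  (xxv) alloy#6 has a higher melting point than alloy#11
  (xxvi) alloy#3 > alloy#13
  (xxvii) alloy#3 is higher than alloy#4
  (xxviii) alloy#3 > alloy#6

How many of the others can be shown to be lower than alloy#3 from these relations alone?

Directly below alloy#3: alloy#2, alloy#4, alloy#11, alloy#13, alloy#6.
One step further: alloy#1, alloy#15 (7 so far).
Nothing else is reachable below alloy#3; 7 in all.

7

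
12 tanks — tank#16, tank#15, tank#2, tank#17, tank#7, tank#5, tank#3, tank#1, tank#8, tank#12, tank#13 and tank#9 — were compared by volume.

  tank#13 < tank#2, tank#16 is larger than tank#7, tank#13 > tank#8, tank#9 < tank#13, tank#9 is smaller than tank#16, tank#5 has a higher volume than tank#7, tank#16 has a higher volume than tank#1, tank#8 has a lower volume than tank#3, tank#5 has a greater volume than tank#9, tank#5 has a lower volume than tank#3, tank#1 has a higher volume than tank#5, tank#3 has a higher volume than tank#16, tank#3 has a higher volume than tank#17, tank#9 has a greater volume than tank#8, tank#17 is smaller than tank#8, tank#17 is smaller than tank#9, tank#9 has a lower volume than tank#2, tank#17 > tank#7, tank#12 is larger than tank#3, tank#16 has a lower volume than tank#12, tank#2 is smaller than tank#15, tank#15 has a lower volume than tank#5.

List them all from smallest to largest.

tank#7 < tank#17 < tank#8 < tank#9 < tank#13 < tank#2 < tank#15 < tank#5 < tank#1 < tank#16 < tank#3 < tank#12

Nothing is placed below tank#7, so it is least; from there tank#7 < tank#17; tank#17 < tank#8; tank#8 < tank#9; tank#9 < tank#13; tank#13 < tank#2; tank#2 < tank#15; tank#15 < tank#5; tank#5 < tank#1; tank#1 < tank#16; tank#16 < tank#3; tank#3 < tank#12, each given directly.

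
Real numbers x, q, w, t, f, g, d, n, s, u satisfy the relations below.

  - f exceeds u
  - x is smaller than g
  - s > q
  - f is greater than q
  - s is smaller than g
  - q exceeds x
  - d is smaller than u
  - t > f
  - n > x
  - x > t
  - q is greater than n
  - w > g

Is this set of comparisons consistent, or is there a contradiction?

Chaining the given relations yields f < t < x < n < q, so f < q. But one relation states q < f. These cannot both hold.

inconsistent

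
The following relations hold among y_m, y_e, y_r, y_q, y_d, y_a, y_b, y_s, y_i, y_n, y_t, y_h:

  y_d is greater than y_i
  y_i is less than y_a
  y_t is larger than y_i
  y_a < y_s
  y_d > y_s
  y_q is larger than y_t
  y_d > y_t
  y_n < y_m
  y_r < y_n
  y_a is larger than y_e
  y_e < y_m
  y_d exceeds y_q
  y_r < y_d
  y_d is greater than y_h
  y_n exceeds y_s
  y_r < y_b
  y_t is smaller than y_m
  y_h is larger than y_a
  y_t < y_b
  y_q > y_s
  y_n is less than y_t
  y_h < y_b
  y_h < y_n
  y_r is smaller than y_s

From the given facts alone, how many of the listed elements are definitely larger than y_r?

7

Directly above y_r: y_s, y_n, y_b, y_d.
One step further: y_t, y_q, y_m (7 so far).
No other element is forced above y_r by the given relations, so the count is 7.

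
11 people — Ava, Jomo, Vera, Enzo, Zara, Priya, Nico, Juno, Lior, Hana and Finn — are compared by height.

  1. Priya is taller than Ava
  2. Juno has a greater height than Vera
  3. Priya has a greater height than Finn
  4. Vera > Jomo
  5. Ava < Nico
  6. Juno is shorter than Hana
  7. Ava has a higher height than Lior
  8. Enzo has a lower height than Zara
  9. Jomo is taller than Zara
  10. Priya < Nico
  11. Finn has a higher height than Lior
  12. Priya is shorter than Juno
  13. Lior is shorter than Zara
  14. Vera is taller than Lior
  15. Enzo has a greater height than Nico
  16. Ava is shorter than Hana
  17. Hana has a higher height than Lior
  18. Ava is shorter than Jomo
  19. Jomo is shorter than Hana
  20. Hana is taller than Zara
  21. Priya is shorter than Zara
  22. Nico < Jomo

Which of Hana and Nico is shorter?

Nico

Link the given pairs in sequence: Nico < Enzo; Enzo < Zara; Zara < Jomo; Jomo < Vera; Vera < Juno; Juno < Hana.
Chaining these gives Nico < Enzo < Zara < Jomo < Vera < Juno < Hana.
So Nico < Hana; Nico is the shorter of the two.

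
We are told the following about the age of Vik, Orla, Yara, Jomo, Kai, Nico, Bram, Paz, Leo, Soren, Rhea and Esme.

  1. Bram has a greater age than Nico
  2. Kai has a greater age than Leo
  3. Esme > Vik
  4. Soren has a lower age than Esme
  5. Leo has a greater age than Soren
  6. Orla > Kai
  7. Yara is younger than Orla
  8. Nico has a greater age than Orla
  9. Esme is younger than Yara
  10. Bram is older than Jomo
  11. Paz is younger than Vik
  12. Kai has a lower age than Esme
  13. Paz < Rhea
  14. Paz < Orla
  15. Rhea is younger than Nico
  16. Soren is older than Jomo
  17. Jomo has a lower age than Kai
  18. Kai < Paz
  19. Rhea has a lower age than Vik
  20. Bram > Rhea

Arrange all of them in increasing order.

Jomo < Soren < Leo < Kai < Paz < Rhea < Vik < Esme < Yara < Orla < Nico < Bram

Each adjacent pair is fixed by a given relation: Jomo < Soren; Soren < Leo; Leo < Kai; Kai < Paz; Paz < Rhea; Rhea < Vik; Vik < Esme; Esme < Yara; Yara < Orla; Orla < Nico; Nico < Bram. Chaining them end to end gives the full order.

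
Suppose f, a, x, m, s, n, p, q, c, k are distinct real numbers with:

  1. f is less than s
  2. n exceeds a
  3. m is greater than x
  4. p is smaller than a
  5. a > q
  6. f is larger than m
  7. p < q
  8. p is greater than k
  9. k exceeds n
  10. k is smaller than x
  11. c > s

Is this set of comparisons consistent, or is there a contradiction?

Chaining the given relations yields p < q < a < n < k, so p < k. But one relation states k < p. These cannot both hold.

inconsistent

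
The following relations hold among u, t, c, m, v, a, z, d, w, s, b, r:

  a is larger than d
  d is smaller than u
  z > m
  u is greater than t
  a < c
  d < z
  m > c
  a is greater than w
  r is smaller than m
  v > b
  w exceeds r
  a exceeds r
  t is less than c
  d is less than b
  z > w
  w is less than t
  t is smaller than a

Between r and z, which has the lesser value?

r

Chaining the given relations: r < w < t < a < c < m < z.
So r < z; r is the smaller of the two.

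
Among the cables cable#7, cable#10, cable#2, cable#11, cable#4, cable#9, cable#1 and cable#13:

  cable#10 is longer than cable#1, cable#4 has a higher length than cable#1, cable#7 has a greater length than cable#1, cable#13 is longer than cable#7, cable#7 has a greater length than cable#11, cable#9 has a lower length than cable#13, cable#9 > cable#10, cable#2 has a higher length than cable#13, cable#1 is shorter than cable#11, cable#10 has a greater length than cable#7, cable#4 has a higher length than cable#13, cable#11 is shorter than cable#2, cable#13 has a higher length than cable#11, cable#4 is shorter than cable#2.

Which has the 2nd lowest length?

Chaining the given pairs: cable#1 < cable#11 < cable#7 < cable#10 < cable#9 < cable#13 < cable#4 < cable#2.
The 2nd smallest is cable#11.

cable#11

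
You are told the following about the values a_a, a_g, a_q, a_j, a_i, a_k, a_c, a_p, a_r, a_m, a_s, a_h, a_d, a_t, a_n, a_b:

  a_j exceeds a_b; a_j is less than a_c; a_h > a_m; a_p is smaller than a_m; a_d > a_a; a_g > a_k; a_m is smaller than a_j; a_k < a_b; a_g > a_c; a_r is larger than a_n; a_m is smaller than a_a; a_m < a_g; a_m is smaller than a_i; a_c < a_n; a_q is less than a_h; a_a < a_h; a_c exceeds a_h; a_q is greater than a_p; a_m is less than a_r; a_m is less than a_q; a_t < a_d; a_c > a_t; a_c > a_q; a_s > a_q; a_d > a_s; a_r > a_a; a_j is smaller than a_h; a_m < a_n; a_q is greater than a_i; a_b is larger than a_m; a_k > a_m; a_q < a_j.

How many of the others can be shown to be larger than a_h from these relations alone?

4

Directly above a_h: a_c.
One step further: a_n, a_g (3 so far).
One step further: a_r (4 so far).
No other element is forced above a_h by the given relations, so the count is 4.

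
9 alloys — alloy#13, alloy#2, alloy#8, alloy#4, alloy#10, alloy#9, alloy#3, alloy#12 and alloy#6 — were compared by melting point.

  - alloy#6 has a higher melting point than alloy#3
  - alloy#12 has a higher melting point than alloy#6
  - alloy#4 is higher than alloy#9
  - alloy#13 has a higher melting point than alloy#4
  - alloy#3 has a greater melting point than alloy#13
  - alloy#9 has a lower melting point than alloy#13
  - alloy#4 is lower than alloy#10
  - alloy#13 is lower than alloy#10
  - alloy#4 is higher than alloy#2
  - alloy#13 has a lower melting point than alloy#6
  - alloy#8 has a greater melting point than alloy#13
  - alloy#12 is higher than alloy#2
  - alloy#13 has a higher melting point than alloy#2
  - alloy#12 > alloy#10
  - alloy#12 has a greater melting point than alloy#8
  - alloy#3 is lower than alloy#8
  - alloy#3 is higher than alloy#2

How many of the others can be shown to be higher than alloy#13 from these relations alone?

5

The elements the relations force above alloy#13 are alloy#3, alloy#8, alloy#6, alloy#10, alloy#12 — no chain reaches any other.
That is 5.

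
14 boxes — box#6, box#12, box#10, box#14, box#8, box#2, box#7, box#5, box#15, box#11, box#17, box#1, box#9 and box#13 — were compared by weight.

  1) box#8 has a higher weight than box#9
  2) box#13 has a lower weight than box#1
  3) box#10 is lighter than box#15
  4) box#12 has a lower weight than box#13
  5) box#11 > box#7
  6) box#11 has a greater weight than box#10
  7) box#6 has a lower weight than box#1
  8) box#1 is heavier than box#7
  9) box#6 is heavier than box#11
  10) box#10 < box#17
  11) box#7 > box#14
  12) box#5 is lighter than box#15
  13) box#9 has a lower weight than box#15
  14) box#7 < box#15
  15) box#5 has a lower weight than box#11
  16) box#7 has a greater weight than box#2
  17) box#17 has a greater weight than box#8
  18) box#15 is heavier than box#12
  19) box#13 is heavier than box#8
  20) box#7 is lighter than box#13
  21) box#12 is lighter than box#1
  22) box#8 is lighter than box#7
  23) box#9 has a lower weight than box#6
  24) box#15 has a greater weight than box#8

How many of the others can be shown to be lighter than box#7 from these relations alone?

From box#7 the given relations immediately reach box#14, box#2, box#8.
From those, box#9 — 4 in total.
Nothing else is reachable below box#7; 4 in all.

4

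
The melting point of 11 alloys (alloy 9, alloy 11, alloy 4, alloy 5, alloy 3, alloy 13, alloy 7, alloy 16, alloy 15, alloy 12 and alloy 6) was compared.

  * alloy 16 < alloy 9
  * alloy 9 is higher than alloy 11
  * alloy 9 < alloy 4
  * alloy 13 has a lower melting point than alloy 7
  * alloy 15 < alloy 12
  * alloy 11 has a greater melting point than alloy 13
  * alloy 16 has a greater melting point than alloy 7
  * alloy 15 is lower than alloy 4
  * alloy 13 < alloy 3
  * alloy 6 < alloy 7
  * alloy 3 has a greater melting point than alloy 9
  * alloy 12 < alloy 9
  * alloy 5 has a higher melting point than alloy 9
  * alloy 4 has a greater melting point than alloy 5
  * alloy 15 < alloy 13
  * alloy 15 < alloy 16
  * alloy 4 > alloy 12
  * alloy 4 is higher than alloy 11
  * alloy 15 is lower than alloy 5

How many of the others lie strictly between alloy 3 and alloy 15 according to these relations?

6

Chaining upward from alloy 15 reaches: alloy 13, alloy 11, alloy 7, alloy 16, alloy 12, alloy 9, alloy 5, alloy 4.
Chaining downward from alloy 3 reaches: alloy 6, alloy 13, alloy 11, alloy 7, alloy 16, alloy 12, alloy 9.
Strictly between alloy 15 and alloy 3 are those in both lists: alloy 13, alloy 11, alloy 7, alloy 16, alloy 12, alloy 9 — 6 elements.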